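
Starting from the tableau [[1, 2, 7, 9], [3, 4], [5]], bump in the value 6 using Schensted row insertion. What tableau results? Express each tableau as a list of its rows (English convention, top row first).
In row 1, 6 replaces 7 (the leftmost entry greater than 6); 7 is bumped to row 2. 7 is appended to row 2. The new tableau is [[1, 2, 6, 9], [3, 4, 7], [5]].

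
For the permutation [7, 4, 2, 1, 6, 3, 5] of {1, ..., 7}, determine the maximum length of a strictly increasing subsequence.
3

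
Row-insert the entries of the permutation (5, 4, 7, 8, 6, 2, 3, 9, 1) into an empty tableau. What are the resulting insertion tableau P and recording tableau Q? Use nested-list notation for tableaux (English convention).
P = [[1, 3, 8, 9], [2, 6], [4, 7], [5]], Q = [[1, 3, 4, 8], [2, 5], [6, 7], [9]]

Insert each entry of the permutation into P by Schensted row insertion, recording in Q the position of each new cell.

Insert 5: appended to row 1. P = [[5]].
Insert 4: 4 bumps 5 from row 1; 5 starts row 2. P = [[4], [5]].
Insert 7: appended to row 1. P = [[4, 7], [5]].
Insert 8: appended to row 1. P = [[4, 7, 8], [5]].
Insert 6: 6 bumps 7 from row 1; 7 appends to row 2. P = [[4, 6, 8], [5, 7]].
Insert 2: 2 bumps 4 from row 1; 4 bumps 5 from row 2; 5 starts row 3. P = [[2, 6, 8], [4, 7], [5]].
Insert 3: 3 bumps 6 from row 1; 6 bumps 7 from row 2; 7 appends to row 3. P = [[2, 3, 8], [4, 6], [5, 7]].
Insert 9: appended to row 1. P = [[2, 3, 8, 9], [4, 6], [5, 7]].
Insert 1: 1 bumps 2 from row 1; 2 bumps 4 from row 2; 4 bumps 5 from row 3; 5 starts row 4. P = [[1, 3, 8, 9], [2, 6], [4, 7], [5]].

So P = [[1, 3, 8, 9], [2, 6], [4, 7], [5]], Q = [[1, 3, 4, 8], [2, 5], [6, 7], [9]].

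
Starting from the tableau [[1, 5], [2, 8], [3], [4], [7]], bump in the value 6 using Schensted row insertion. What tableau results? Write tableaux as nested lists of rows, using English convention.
6 is larger than every entry of row 1, so it is appended to row 1. The new tableau is [[1, 5, 6], [2, 8], [3], [4], [7]].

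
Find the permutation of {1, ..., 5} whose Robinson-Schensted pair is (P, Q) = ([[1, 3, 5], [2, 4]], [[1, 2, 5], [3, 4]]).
2 4 1 3 5

Reverse RSK: for i = n, n-1, ..., 1, locate i in Q, remove the corresponding corner cell from P, and reverse-bump its entry up through P; the value ejected from row 1 is w(i).

So w = 2 4 1 3 5.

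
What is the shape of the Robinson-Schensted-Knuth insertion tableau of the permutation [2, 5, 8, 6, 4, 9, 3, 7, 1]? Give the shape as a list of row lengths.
RSK row insertion gives P = [[1, 3, 6, 7], [2, 9], [4], [5], [8]], which has shape [4, 2, 1, 1, 1].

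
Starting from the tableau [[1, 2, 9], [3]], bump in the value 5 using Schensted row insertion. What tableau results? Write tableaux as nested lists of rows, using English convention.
[[1, 2, 5], [3, 9]]

In row 1, 5 replaces 9 (the leftmost entry greater than 5); 9 is bumped to row 2. 9 is appended to row 2. The new tableau is [[1, 2, 5], [3, 9]].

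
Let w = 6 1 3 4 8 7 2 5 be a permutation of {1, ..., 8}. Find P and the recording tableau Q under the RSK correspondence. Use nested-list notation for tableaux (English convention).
Insert each entry of the permutation into P by Schensted row insertion, recording in Q the position of each new cell.

Insert 6: appended to row 1. P = [[6]], Q = [[1]].
Insert 1: 1 bumps 6 from row 1; 6 starts row 2. P = [[1], [6]], Q = [[1], [2]].
Insert 3: appended to row 1. P = [[1, 3], [6]], Q = [[1, 3], [2]].
Insert 4: appended to row 1. P = [[1, 3, 4], [6]], Q = [[1, 3, 4], [2]].
Insert 8: appended to row 1. P = [[1, 3, 4, 8], [6]], Q = [[1, 3, 4, 5], [2]].
Insert 7: 7 bumps 8 from row 1; 8 appends to row 2. P = [[1, 3, 4, 7], [6, 8]], Q = [[1, 3, 4, 5], [2, 6]].
Insert 2: 2 bumps 3 from row 1; 3 bumps 6 from row 2; 6 starts row 3. P = [[1, 2, 4, 7], [3, 8], [6]], Q = [[1, 3, 4, 5], [2, 6], [7]].
Insert 5: 5 bumps 7 from row 1; 7 bumps 8 from row 2; 8 appends to row 3. P = [[1, 2, 4, 5], [3, 7], [6, 8]], Q = [[1, 3, 4, 5], [2, 6], [7, 8]].

So P = [[1, 2, 4, 5], [3, 7], [6, 8]], Q = [[1, 3, 4, 5], [2, 6], [7, 8]].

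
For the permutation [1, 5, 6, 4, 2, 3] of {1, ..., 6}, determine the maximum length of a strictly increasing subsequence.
3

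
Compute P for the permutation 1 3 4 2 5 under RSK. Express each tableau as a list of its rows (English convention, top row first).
Insert 1: appended to row 1. P = [[1]].
Insert 3: appended to row 1. P = [[1, 3]].
Insert 4: appended to row 1. P = [[1, 3, 4]].
Insert 2: 2 bumps 3 from row 1; 3 starts row 2. P = [[1, 2, 4], [3]].
Insert 5: appended to row 1. P = [[1, 2, 4, 5], [3]].

So P = [[1, 2, 4, 5], [3]].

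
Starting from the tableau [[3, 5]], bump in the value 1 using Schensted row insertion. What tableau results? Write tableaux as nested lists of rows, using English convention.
In row 1, 1 replaces 3 (the leftmost entry greater than 1); 3 is bumped to row 2. 3 starts a new row 2. The new tableau is [[1, 5], [3]].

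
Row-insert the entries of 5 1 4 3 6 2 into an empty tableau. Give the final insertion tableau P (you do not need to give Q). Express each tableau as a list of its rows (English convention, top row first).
Insert 5: appended to row 1. P = [[5]].
Insert 1: 1 bumps 5 from row 1; 5 starts row 2. P = [[1], [5]].
Insert 4: appended to row 1. P = [[1, 4], [5]].
Insert 3: 3 bumps 4 from row 1; 4 bumps 5 from row 2; 5 starts row 3. P = [[1, 3], [4], [5]].
Insert 6: appended to row 1. P = [[1, 3, 6], [4], [5]].
Insert 2: 2 bumps 3 from row 1; 3 bumps 4 from row 2; 4 bumps 5 from row 3; 5 starts row 4. P = [[1, 2, 6], [3], [4], [5]].

So P = [[1, 2, 6], [3], [4], [5]].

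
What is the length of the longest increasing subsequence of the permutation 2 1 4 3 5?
3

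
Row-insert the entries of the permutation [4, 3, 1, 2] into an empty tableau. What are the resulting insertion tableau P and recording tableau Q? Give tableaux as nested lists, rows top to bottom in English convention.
Insert each entry of the permutation into P by Schensted row insertion, recording in Q the position of each new cell.

Insert 4: appended to row 1. P = [[4]], Q = [[1]].
Insert 3: 3 bumps 4 from row 1; 4 starts row 2. P = [[3], [4]], Q = [[1], [2]].
Insert 1: 1 bumps 3 from row 1; 3 bumps 4 from row 2; 4 starts row 3. P = [[1], [3], [4]], Q = [[1], [2], [3]].
Insert 2: appended to row 1. P = [[1, 2], [3], [4]], Q = [[1, 4], [2], [3]].

So P = [[1, 2], [3], [4]], Q = [[1, 4], [2], [3]].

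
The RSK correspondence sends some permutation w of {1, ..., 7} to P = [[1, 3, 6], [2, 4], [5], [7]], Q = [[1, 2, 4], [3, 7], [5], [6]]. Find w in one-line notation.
2 7 5 6 4 1 3

Reverse the RSK construction: for i from n down to 1, find the cell of Q containing i, remove the entry at that cell from P, and reverse-bump it up through P; the value ejected from row 1 is w(i).

Step i=7: Q has 7 at row 2, column 2; remove 4 from row 2 of P and reverse-bump: 4 enters row 1 and ejects 3. So w(7) = 3. P is now [[1, 4, 6], [2], [5], [7]].
Step i=6: Q has 6 at row 4, column 1; remove 7 from row 4 of P and reverse-bump: 7 enters row 3 and ejects 5; 5 enters row 2 and ejects 2; 2 enters row 1 and ejects 1. So w(6) = 1. P is now [[2, 4, 6], [5], [7]].
Step i=5: Q has 5 at row 3, column 1; remove 7 from row 3 of P and reverse-bump: 7 enters row 2 and ejects 5; 5 enters row 1 and ejects 4. So w(5) = 4. P is now [[2, 5, 6], [7]].
Step i=4: Q has 4 at row 1, column 3; remove that cell from P, ejecting 6. So w(4) = 6. P is now [[2, 5], [7]].
Step i=3: Q has 3 at row 2, column 1; remove 7 from row 2 of P and reverse-bump: 7 enters row 1 and ejects 5. So w(3) = 5. P is now [[2, 7]].
Step i=2: Q has 2 at row 1, column 2; remove that cell from P, ejecting 7. So w(2) = 7. P is now [[2]].
Step i=1: Q has 1 at row 1, column 1; remove that cell from P, ejecting 2. So w(1) = 2. P is now [].

So w = 2 7 5 6 4 1 3.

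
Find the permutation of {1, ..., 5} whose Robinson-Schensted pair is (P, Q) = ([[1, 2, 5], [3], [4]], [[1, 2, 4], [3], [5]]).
1 4 3 5 2

Reverse RSK: for i = n, n-1, ..., 1, locate i in Q, remove the corresponding corner cell from P, and reverse-bump its entry up through P; the value ejected from row 1 is w(i).

So w = 1 4 3 5 2.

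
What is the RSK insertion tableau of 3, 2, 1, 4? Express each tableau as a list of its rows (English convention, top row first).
Insert 3: appended to row 1. P = [[3]].
Insert 2: 2 bumps 3 from row 1; 3 starts row 2. P = [[2], [3]].
Insert 1: 1 bumps 2 from row 1; 2 bumps 3 from row 2; 3 starts row 3. P = [[1], [2], [3]].
Insert 4: appended to row 1. P = [[1, 4], [2], [3]].

So P = [[1, 4], [2], [3]].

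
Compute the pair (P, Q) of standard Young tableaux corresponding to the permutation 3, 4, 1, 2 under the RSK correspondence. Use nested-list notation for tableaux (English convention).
Insert each entry of the permutation into P by Schensted row insertion, recording in Q the position of each new cell.

Insert 3: appended to row 1. P = [[3]].
Insert 4: appended to row 1. P = [[3, 4]].
Insert 1: 1 bumps 3 from row 1; 3 starts row 2. P = [[1, 4], [3]].
Insert 2: 2 bumps 4 from row 1; 4 appends to row 2. P = [[1, 2], [3, 4]].

So P = [[1, 2], [3, 4]], Q = [[1, 2], [3, 4]].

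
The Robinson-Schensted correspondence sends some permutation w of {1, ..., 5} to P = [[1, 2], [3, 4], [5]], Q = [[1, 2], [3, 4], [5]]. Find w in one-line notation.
3 5 1 4 2

Reverse RSK: for i = n, n-1, ..., 1, locate i in Q, remove the corresponding corner cell from P, and reverse-bump its entry up through P; the value ejected from row 1 is w(i).

So w = 3 5 1 4 2.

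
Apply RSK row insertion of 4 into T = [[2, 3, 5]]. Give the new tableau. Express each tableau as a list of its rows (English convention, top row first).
In row 1, 4 replaces 5 (the leftmost entry greater than 4); 5 is bumped to row 2. 5 starts a new row 2. The new tableau is [[2, 3, 4], [5]].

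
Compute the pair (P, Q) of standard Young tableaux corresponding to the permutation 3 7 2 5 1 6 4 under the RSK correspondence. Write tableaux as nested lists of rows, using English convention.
Insert each entry of the permutation into P by Schensted row insertion, recording in Q the position of each new cell.

Insert 3: appended to row 1. P = [[3]], Q = [[1]].
Insert 7: appended to row 1. P = [[3, 7]], Q = [[1, 2]].
Insert 2: 2 bumps 3 from row 1; 3 starts row 2. P = [[2, 7], [3]], Q = [[1, 2], [3]].
Insert 5: 5 bumps 7 from row 1; 7 appends to row 2. P = [[2, 5], [3, 7]], Q = [[1, 2], [3, 4]].
Insert 1: 1 bumps 2 from row 1; 2 bumps 3 from row 2; 3 starts row 3. P = [[1, 5], [2, 7], [3]], Q = [[1, 2], [3, 4], [5]].
Insert 6: appended to row 1. P = [[1, 5, 6], [2, 7], [3]], Q = [[1, 2, 6], [3, 4], [5]].
Insert 4: 4 bumps 5 from row 1; 5 bumps 7 from row 2; 7 appends to row 3. P = [[1, 4, 6], [2, 5], [3, 7]], Q = [[1, 2, 6], [3, 4], [5, 7]].

So P = [[1, 4, 6], [2, 5], [3, 7]], Q = [[1, 2, 6], [3, 4], [5, 7]].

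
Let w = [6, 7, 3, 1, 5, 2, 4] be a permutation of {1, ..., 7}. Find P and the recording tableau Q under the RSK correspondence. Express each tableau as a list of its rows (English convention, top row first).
P = [[1, 2, 4], [3, 5], [6, 7]], Q = [[1, 2, 7], [3, 5], [4, 6]]

Insert each entry of the permutation into P by Schensted row insertion, recording in Q the position of each new cell.

Insert 6: appended to row 1. P = [[6]], Q = [[1]].
Insert 7: appended to row 1. P = [[6, 7]], Q = [[1, 2]].
Insert 3: 3 bumps 6 from row 1; 6 starts row 2. P = [[3, 7], [6]], Q = [[1, 2], [3]].
Insert 1: 1 bumps 3 from row 1; 3 bumps 6 from row 2; 6 starts row 3. P = [[1, 7], [3], [6]], Q = [[1, 2], [3], [4]].
Insert 5: 5 bumps 7 from row 1; 7 appends to row 2. P = [[1, 5], [3, 7], [6]], Q = [[1, 2], [3, 5], [4]].
Insert 2: 2 bumps 5 from row 1; 5 bumps 7 from row 2; 7 appends to row 3. P = [[1, 2], [3, 5], [6, 7]], Q = [[1, 2], [3, 5], [4, 6]].
Insert 4: appended to row 1. P = [[1, 2, 4], [3, 5], [6, 7]], Q = [[1, 2, 7], [3, 5], [4, 6]].

So P = [[1, 2, 4], [3, 5], [6, 7]], Q = [[1, 2, 7], [3, 5], [4, 6]].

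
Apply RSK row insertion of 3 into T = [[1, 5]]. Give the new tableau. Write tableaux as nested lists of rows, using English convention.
In row 1, 3 replaces 5 (the leftmost entry greater than 3); 5 is bumped to row 2. 5 starts a new row 2. The new tableau is [[1, 3], [5]].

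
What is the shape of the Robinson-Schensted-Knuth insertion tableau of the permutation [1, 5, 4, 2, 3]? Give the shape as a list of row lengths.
[3, 1, 1]

Row-insert each entry into an empty tableau.

After inserting 1: P = [[1]].
After inserting 5: P = [[1, 5]].
After inserting 4: P = [[1, 4], [5]].
After inserting 2: P = [[1, 2], [4], [5]].
After inserting 3: P = [[1, 2, 3], [4], [5]].

The final insertion tableau P = [[1, 2, 3], [4], [5]] has shape [3, 1, 1].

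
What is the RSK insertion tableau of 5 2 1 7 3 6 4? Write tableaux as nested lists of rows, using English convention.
Insert 5: appended to row 1. P = [[5]].
Insert 2: 2 bumps 5 from row 1; 5 starts row 2. P = [[2], [5]].
Insert 1: 1 bumps 2 from row 1; 2 bumps 5 from row 2; 5 starts row 3. P = [[1], [2], [5]].
Insert 7: appended to row 1. P = [[1, 7], [2], [5]].
Insert 3: 3 bumps 7 from row 1; 7 appends to row 2. P = [[1, 3], [2, 7], [5]].
Insert 6: appended to row 1. P = [[1, 3, 6], [2, 7], [5]].
Insert 4: 4 bumps 6 from row 1; 6 bumps 7 from row 2; 7 appends to row 3. P = [[1, 3, 4], [2, 6], [5, 7]].

So P = [[1, 3, 4], [2, 6], [5, 7]].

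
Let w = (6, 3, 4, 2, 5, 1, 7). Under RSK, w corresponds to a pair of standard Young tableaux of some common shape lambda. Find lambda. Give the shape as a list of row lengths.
[4, 1, 1, 1]

Row-insert each entry into an empty tableau.

After inserting 6: P = [[6]].
After inserting 3: P = [[3], [6]].
After inserting 4: P = [[3, 4], [6]].
After inserting 2: P = [[2, 4], [3], [6]].
After inserting 5: P = [[2, 4, 5], [3], [6]].
After inserting 1: P = [[1, 4, 5], [2], [3], [6]].
After inserting 7: P = [[1, 4, 5, 7], [2], [3], [6]].

The final insertion tableau P = [[1, 4, 5, 7], [2], [3], [6]] has shape [4, 1, 1, 1].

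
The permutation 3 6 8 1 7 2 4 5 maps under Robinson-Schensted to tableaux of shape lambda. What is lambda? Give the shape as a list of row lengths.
[4, 3, 1]

Row-insert each entry into an empty tableau.

After inserting 3: P = [[3]].
After inserting 6: P = [[3, 6]].
After inserting 8: P = [[3, 6, 8]].
After inserting 1: P = [[1, 6, 8], [3]].
After inserting 7: P = [[1, 6, 7], [3, 8]].
After inserting 2: P = [[1, 2, 7], [3, 6], [8]].
After inserting 4: P = [[1, 2, 4], [3, 6, 7], [8]].
After inserting 5: P = [[1, 2, 4, 5], [3, 6, 7], [8]].

The final insertion tableau P = [[1, 2, 4, 5], [3, 6, 7], [8]] has shape [4, 3, 1].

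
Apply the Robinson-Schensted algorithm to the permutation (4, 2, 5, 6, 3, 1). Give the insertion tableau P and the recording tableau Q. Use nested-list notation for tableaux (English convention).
Insert each entry of the permutation into P by Schensted row insertion, recording in Q the position of each new cell.

Insert 4: appended to row 1. P = [[4]].
Insert 2: 2 bumps 4 from row 1; 4 starts row 2. P = [[2], [4]].
Insert 5: appended to row 1. P = [[2, 5], [4]].
Insert 6: appended to row 1. P = [[2, 5, 6], [4]].
Insert 3: 3 bumps 5 from row 1; 5 appends to row 2. P = [[2, 3, 6], [4, 5]].
Insert 1: 1 bumps 2 from row 1; 2 bumps 4 from row 2; 4 starts row 3. P = [[1, 3, 6], [2, 5], [4]].

So P = [[1, 3, 6], [2, 5], [4]], Q = [[1, 3, 4], [2, 5], [6]].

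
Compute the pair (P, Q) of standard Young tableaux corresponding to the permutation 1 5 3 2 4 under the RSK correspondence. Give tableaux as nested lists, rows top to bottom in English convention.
P = [[1, 2, 4], [3], [5]], Q = [[1, 2, 5], [3], [4]]

Insert each entry of the permutation into P by Schensted row insertion, recording in Q the position of each new cell.

Insert 1: appended to row 1. P = [[1]].
Insert 5: appended to row 1. P = [[1, 5]].
Insert 3: 3 bumps 5 from row 1; 5 starts row 2. P = [[1, 3], [5]].
Insert 2: 2 bumps 3 from row 1; 3 bumps 5 from row 2; 5 starts row 3. P = [[1, 2], [3], [5]].
Insert 4: appended to row 1. P = [[1, 2, 4], [3], [5]].

So P = [[1, 2, 4], [3], [5]], Q = [[1, 2, 5], [3], [4]].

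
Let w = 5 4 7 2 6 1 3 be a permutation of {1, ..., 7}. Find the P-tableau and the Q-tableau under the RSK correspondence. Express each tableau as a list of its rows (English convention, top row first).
Insert each entry of the permutation into P by Schensted row insertion, recording in Q the position of each new cell.

Insert 5: appended to row 1. P = [[5]].
Insert 4: 4 bumps 5 from row 1; 5 starts row 2. P = [[4], [5]].
Insert 7: appended to row 1. P = [[4, 7], [5]].
Insert 2: 2 bumps 4 from row 1; 4 bumps 5 from row 2; 5 starts row 3. P = [[2, 7], [4], [5]].
Insert 6: 6 bumps 7 from row 1; 7 appends to row 2. P = [[2, 6], [4, 7], [5]].
Insert 1: 1 bumps 2 from row 1; 2 bumps 4 from row 2; 4 bumps 5 from row 3; 5 starts row 4. P = [[1, 6], [2, 7], [4], [5]].
Insert 3: 3 bumps 6 from row 1; 6 bumps 7 from row 2; 7 appends to row 3. P = [[1, 3], [2, 6], [4, 7], [5]].

So P = [[1, 3], [2, 6], [4, 7], [5]], Q = [[1, 3], [2, 5], [4, 7], [6]].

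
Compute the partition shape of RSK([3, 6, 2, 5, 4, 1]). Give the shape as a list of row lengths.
Row-insert each entry into an empty tableau.

After inserting 3: P = [[3]].
After inserting 6: P = [[3, 6]].
After inserting 2: P = [[2, 6], [3]].
After inserting 5: P = [[2, 5], [3, 6]].
After inserting 4: P = [[2, 4], [3, 5], [6]].
After inserting 1: P = [[1, 4], [2, 5], [3], [6]].

The final insertion tableau P = [[1, 4], [2, 5], [3], [6]] has shape [2, 2, 1, 1].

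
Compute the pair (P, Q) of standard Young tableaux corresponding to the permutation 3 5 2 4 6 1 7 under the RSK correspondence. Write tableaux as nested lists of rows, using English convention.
P = [[1, 4, 6, 7], [2, 5], [3]], Q = [[1, 2, 5, 7], [3, 4], [6]]

Insert each entry of the permutation into P by Schensted row insertion, recording in Q the position of each new cell.

Insert 3: appended to row 1. P = [[3]].
Insert 5: appended to row 1. P = [[3, 5]].
Insert 2: 2 bumps 3 from row 1; 3 starts row 2. P = [[2, 5], [3]].
Insert 4: 4 bumps 5 from row 1; 5 appends to row 2. P = [[2, 4], [3, 5]].
Insert 6: appended to row 1. P = [[2, 4, 6], [3, 5]].
Insert 1: 1 bumps 2 from row 1; 2 bumps 3 from row 2; 3 starts row 3. P = [[1, 4, 6], [2, 5], [3]].
Insert 7: appended to row 1. P = [[1, 4, 6, 7], [2, 5], [3]].

So P = [[1, 4, 6, 7], [2, 5], [3]], Q = [[1, 2, 5, 7], [3, 4], [6]].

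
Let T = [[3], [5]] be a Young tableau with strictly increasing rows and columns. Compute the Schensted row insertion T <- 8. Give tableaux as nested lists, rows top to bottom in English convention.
[[3, 8], [5]]

8 is larger than every entry of row 1, so it is appended to row 1. The new tableau is [[3, 8], [5]].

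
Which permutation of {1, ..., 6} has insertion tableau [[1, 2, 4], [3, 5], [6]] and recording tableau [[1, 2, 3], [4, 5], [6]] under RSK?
Reverse the RSK construction: for i from n down to 1, find the cell of Q containing i, remove the entry at that cell from P, and reverse-bump it up through P; the value ejected from row 1 is w(i).

Step i=6: Q has 6 at row 3, column 1; remove 6 from row 3 of P and reverse-bump: 6 enters row 2 and ejects 5; 5 enters row 1 and ejects 4. So w(6) = 4. P is now [[1, 2, 5], [3, 6]].
Step i=5: Q has 5 at row 2, column 2; remove 6 from row 2 of P and reverse-bump: 6 enters row 1 and ejects 5. So w(5) = 5. P is now [[1, 2, 6], [3]].
Step i=4: Q has 4 at row 2, column 1; remove 3 from row 2 of P and reverse-bump: 3 enters row 1 and ejects 2. So w(4) = 2. P is now [[1, 3, 6]].
Step i=3: Q has 3 at row 1, column 3; remove that cell from P, ejecting 6. So w(3) = 6. P is now [[1, 3]].
Step i=2: Q has 2 at row 1, column 2; remove that cell from P, ejecting 3. So w(2) = 3. P is now [[1]].
Step i=1: Q has 1 at row 1, column 1; remove that cell from P, ejecting 1. So w(1) = 1. P is now [].

So w = 1 3 6 2 5 4.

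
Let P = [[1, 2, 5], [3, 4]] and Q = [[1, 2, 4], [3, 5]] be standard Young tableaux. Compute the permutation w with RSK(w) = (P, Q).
Reverse the RSK construction: for i from n down to 1, find the cell of Q containing i, remove the entry at that cell from P, and reverse-bump it up through P; the value ejected from row 1 is w(i).

Step i=5: Q has 5 at row 2, column 2; remove 4 from row 2 of P and reverse-bump: 4 enters row 1 and ejects 2. So w(5) = 2. P is now [[1, 4, 5], [3]].
Step i=4: Q has 4 at row 1, column 3; remove that cell from P, ejecting 5. So w(4) = 5. P is now [[1, 4], [3]].
Step i=3: Q has 3 at row 2, column 1; remove 3 from row 2 of P and reverse-bump: 3 enters row 1 and ejects 1. So w(3) = 1. P is now [[3, 4]].
Step i=2: Q has 2 at row 1, column 2; remove that cell from P, ejecting 4. So w(2) = 4. P is now [[3]].
Step i=1: Q has 1 at row 1, column 1; remove that cell from P, ejecting 3. So w(1) = 3. P is now [].

So w = 3 4 1 5 2.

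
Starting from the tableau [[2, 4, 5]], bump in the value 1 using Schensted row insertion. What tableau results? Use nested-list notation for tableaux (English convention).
[[1, 4, 5], [2]]

In row 1, 1 replaces 2 (the leftmost entry greater than 1); 2 is bumped to row 2. 2 starts a new row 2. The new tableau is [[1, 4, 5], [2]].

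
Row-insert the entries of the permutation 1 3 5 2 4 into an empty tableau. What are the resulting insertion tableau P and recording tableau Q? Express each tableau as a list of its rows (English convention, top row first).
Insert each entry of the permutation into P by Schensted row insertion, recording in Q the position of each new cell.

Insert 1: appended to row 1. P = [[1]].
Insert 3: appended to row 1. P = [[1, 3]].
Insert 5: appended to row 1. P = [[1, 3, 5]].
Insert 2: 2 bumps 3 from row 1; 3 starts row 2. P = [[1, 2, 5], [3]].
Insert 4: 4 bumps 5 from row 1; 5 appends to row 2. P = [[1, 2, 4], [3, 5]].

So P = [[1, 2, 4], [3, 5]], Q = [[1, 2, 3], [4, 5]].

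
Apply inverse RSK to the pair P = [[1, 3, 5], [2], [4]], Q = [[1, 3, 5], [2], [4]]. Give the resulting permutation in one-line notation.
4 2 3 1 5

Reverse the RSK construction: for i from n down to 1, find the cell of Q containing i, remove the entry at that cell from P, and reverse-bump it up through P; the value ejected from row 1 is w(i).

Step i=5: Q has 5 at row 1, column 3; remove that cell from P, ejecting 5. So w(5) = 5. P is now [[1, 3], [2], [4]].
Step i=4: Q has 4 at row 3, column 1; remove 4 from row 3 of P and reverse-bump: 4 enters row 2 and ejects 2; 2 enters row 1 and ejects 1. So w(4) = 1. P is now [[2, 3], [4]].
Step i=3: Q has 3 at row 1, column 2; remove that cell from P, ejecting 3. So w(3) = 3. P is now [[2], [4]].
Step i=2: Q has 2 at row 2, column 1; remove 4 from row 2 of P and reverse-bump: 4 enters row 1 and ejects 2. So w(2) = 2. P is now [[4]].
Step i=1: Q has 1 at row 1, column 1; remove that cell from P, ejecting 4. So w(1) = 4. P is now [].

So w = 4 2 3 1 5.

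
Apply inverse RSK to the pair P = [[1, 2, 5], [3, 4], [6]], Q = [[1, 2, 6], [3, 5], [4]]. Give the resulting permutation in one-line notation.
3 6 4 1 2 5

Reverse the RSK construction: for i from n down to 1, find the cell of Q containing i, remove the entry at that cell from P, and reverse-bump it up through P; the value ejected from row 1 is w(i).

Step i=6: Q has 6 at row 1, column 3; remove that cell from P, ejecting 5. So w(6) = 5. P is now [[1, 2], [3, 4], [6]].
Step i=5: Q has 5 at row 2, column 2; remove 4 from row 2 of P and reverse-bump: 4 enters row 1 and ejects 2. So w(5) = 2. P is now [[1, 4], [3], [6]].
Step i=4: Q has 4 at row 3, column 1; remove 6 from row 3 of P and reverse-bump: 6 enters row 2 and ejects 3; 3 enters row 1 and ejects 1. So w(4) = 1. P is now [[3, 4], [6]].
Step i=3: Q has 3 at row 2, column 1; remove 6 from row 2 of P and reverse-bump: 6 enters row 1 and ejects 4. So w(3) = 4. P is now [[3, 6]].
Step i=2: Q has 2 at row 1, column 2; remove that cell from P, ejecting 6. So w(2) = 6. P is now [[3]].
Step i=1: Q has 1 at row 1, column 1; remove that cell from P, ejecting 3. So w(1) = 3. P is now [].

So w = 3 6 4 1 2 5.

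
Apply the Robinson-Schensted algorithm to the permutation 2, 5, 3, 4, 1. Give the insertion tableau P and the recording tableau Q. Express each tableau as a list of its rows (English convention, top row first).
Insert each entry of the permutation into P by Schensted row insertion, recording in Q the position of each new cell.

Insert 2: appended to row 1. P = [[2]].
Insert 5: appended to row 1. P = [[2, 5]].
Insert 3: 3 bumps 5 from row 1; 5 starts row 2. P = [[2, 3], [5]].
Insert 4: appended to row 1. P = [[2, 3, 4], [5]].
Insert 1: 1 bumps 2 from row 1; 2 bumps 5 from row 2; 5 starts row 3. P = [[1, 3, 4], [2], [5]].

So P = [[1, 3, 4], [2], [5]], Q = [[1, 2, 4], [3], [5]].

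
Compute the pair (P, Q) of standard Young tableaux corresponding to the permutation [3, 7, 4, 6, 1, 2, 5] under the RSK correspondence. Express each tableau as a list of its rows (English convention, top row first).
Insert each entry of the permutation into P by Schensted row insertion, recording in Q the position of each new cell.

Insert 3: appended to row 1. P = [[3]].
Insert 7: appended to row 1. P = [[3, 7]].
Insert 4: 4 bumps 7 from row 1; 7 starts row 2. P = [[3, 4], [7]].
Insert 6: appended to row 1. P = [[3, 4, 6], [7]].
Insert 1: 1 bumps 3 from row 1; 3 bumps 7 from row 2; 7 starts row 3. P = [[1, 4, 6], [3], [7]].
Insert 2: 2 bumps 4 from row 1; 4 appends to row 2. P = [[1, 2, 6], [3, 4], [7]].
Insert 5: 5 bumps 6 from row 1; 6 appends to row 2. P = [[1, 2, 5], [3, 4, 6], [7]].

So P = [[1, 2, 5], [3, 4, 6], [7]], Q = [[1, 2, 4], [3, 6, 7], [5]].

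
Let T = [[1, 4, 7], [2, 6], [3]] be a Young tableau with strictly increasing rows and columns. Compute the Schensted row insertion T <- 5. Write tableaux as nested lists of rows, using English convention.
[[1, 4, 5], [2, 6, 7], [3]]

In row 1, 5 replaces 7 (the leftmost entry greater than 5); 7 is bumped to row 2. 7 is appended to row 2. The new tableau is [[1, 4, 5], [2, 6, 7], [3]].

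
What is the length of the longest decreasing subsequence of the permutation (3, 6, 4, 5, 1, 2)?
3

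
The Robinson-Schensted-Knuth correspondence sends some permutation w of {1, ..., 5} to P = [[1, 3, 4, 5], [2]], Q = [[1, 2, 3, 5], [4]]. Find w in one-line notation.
2 3 4 1 5

Reverse the RSK construction: for i from n down to 1, find the cell of Q containing i, remove the entry at that cell from P, and reverse-bump it up through P; the value ejected from row 1 is w(i).

Step i=5: Q has 5 at row 1, column 4; remove that cell from P, ejecting 5. So w(5) = 5. P is now [[1, 3, 4], [2]].
Step i=4: Q has 4 at row 2, column 1; remove 2 from row 2 of P and reverse-bump: 2 enters row 1 and ejects 1. So w(4) = 1. P is now [[2, 3, 4]].
Step i=3: Q has 3 at row 1, column 3; remove that cell from P, ejecting 4. So w(3) = 4. P is now [[2, 3]].
Step i=2: Q has 2 at row 1, column 2; remove that cell from P, ejecting 3. So w(2) = 3. P is now [[2]].
Step i=1: Q has 1 at row 1, column 1; remove that cell from P, ejecting 2. So w(1) = 2. P is now [].

So w = 2 3 4 1 5.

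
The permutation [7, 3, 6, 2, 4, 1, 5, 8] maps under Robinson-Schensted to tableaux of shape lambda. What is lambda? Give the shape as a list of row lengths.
Row-insert each entry into an empty tableau.

After inserting 7: P = [[7]].
After inserting 3: P = [[3], [7]].
After inserting 6: P = [[3, 6], [7]].
After inserting 2: P = [[2, 6], [3], [7]].
After inserting 4: P = [[2, 4], [3, 6], [7]].
After inserting 1: P = [[1, 4], [2, 6], [3], [7]].
After inserting 5: P = [[1, 4, 5], [2, 6], [3], [7]].
After inserting 8: P = [[1, 4, 5, 8], [2, 6], [3], [7]].

The final insertion tableau P = [[1, 4, 5, 8], [2, 6], [3], [7]] has shape [4, 2, 1, 1].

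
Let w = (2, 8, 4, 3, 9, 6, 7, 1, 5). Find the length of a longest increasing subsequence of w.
4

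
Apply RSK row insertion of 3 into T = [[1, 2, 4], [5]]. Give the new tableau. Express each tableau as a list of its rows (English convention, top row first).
[[1, 2, 3], [4], [5]]

In row 1, 3 replaces 4 (the leftmost entry greater than 3); 4 is bumped to row 2. In row 2, 4 replaces 5 (the leftmost entry greater than 4); 5 is bumped to row 3. 5 starts a new row 3. The new tableau is [[1, 2, 3], [4], [5]].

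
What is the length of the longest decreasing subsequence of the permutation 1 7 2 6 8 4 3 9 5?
4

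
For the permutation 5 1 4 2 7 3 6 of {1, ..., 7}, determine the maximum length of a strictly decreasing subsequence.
3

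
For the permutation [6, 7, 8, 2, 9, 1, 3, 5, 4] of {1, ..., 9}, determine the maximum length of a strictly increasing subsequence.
4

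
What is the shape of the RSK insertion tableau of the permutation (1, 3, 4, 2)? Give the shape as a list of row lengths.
Row-insert each entry into an empty tableau.

After inserting 1: P = [[1]].
After inserting 3: P = [[1, 3]].
After inserting 4: P = [[1, 3, 4]].
After inserting 2: P = [[1, 2, 4], [3]].

The final insertion tableau P = [[1, 2, 4], [3]] has shape [3, 1].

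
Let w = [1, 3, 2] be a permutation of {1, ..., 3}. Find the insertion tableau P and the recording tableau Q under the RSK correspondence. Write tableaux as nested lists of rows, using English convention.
Insert each entry of the permutation into P by Schensted row insertion, recording in Q the position of each new cell.

After inserting 1: P = [[1]].
After inserting 3: P = [[1, 3]].
After inserting 2: P = [[1, 2], [3]].

So P = [[1, 2], [3]], Q = [[1, 2], [3]].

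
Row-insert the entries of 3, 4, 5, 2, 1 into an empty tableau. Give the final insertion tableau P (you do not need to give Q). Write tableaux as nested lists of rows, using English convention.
P = [[1, 4, 5], [2], [3]]

Insert 3: appended to row 1. P = [[3]].
Insert 4: appended to row 1. P = [[3, 4]].
Insert 5: appended to row 1. P = [[3, 4, 5]].
Insert 2: 2 bumps 3 from row 1; 3 starts row 2. P = [[2, 4, 5], [3]].
Insert 1: 1 bumps 2 from row 1; 2 bumps 3 from row 2; 3 starts row 3. P = [[1, 4, 5], [2], [3]].

So P = [[1, 4, 5], [2], [3]].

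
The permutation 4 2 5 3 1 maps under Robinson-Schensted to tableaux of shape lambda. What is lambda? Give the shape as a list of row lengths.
[2, 2, 1]

Row-insert each entry into an empty tableau.

After inserting 4: P = [[4]].
After inserting 2: P = [[2], [4]].
After inserting 5: P = [[2, 5], [4]].
After inserting 3: P = [[2, 3], [4, 5]].
After inserting 1: P = [[1, 3], [2, 5], [4]].

The final insertion tableau P = [[1, 3], [2, 5], [4]] has shape [2, 2, 1].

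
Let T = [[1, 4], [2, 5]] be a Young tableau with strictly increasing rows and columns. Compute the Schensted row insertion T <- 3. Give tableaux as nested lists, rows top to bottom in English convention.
In row 1, 3 replaces 4 (the leftmost entry greater than 3); 4 is bumped to row 2. In row 2, 4 replaces 5 (the leftmost entry greater than 4); 5 is bumped to row 3. 5 starts a new row 3. The new tableau is [[1, 3], [2, 4], [5]].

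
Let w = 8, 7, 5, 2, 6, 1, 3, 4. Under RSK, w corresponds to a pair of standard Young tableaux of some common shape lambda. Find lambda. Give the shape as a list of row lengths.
RSK row insertion gives P = [[1, 3, 4], [2, 6], [5], [7], [8]], which has shape [3, 2, 1, 1, 1].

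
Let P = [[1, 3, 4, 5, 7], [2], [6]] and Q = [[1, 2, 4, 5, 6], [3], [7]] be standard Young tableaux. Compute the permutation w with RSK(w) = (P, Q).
2 6 3 4 5 7 1

Reverse the RSK construction: for i from n down to 1, find the cell of Q containing i, remove the entry at that cell from P, and reverse-bump it up through P; the value ejected from row 1 is w(i).

Step i=7: Q has 7 at row 3, column 1; remove 6 from row 3 of P and reverse-bump: 6 enters row 2 and ejects 2; 2 enters row 1 and ejects 1. So w(7) = 1. P is now [[2, 3, 4, 5, 7], [6]].
Step i=6: Q has 6 at row 1, column 5; remove that cell from P, ejecting 7. So w(6) = 7. P is now [[2, 3, 4, 5], [6]].
Step i=5: Q has 5 at row 1, column 4; remove that cell from P, ejecting 5. So w(5) = 5. P is now [[2, 3, 4], [6]].
Step i=4: Q has 4 at row 1, column 3; remove that cell from P, ejecting 4. So w(4) = 4. P is now [[2, 3], [6]].
Step i=3: Q has 3 at row 2, column 1; remove 6 from row 2 of P and reverse-bump: 6 enters row 1 and ejects 3. So w(3) = 3. P is now [[2, 6]].
Step i=2: Q has 2 at row 1, column 2; remove that cell from P, ejecting 6. So w(2) = 6. P is now [[2]].
Step i=1: Q has 1 at row 1, column 1; remove that cell from P, ejecting 2. So w(1) = 2. P is now [].

So w = 2 6 3 4 5 7 1.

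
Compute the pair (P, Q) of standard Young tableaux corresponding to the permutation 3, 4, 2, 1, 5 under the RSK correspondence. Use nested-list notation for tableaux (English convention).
P = [[1, 4, 5], [2], [3]], Q = [[1, 2, 5], [3], [4]]

Insert each entry of the permutation into P by Schensted row insertion, recording in Q the position of each new cell.

Insert 3: appended to row 1. P = [[3]].
Insert 4: appended to row 1. P = [[3, 4]].
Insert 2: 2 bumps 3 from row 1; 3 starts row 2. P = [[2, 4], [3]].
Insert 1: 1 bumps 2 from row 1; 2 bumps 3 from row 2; 3 starts row 3. P = [[1, 4], [2], [3]].
Insert 5: appended to row 1. P = [[1, 4, 5], [2], [3]].

So P = [[1, 4, 5], [2], [3]], Q = [[1, 2, 5], [3], [4]].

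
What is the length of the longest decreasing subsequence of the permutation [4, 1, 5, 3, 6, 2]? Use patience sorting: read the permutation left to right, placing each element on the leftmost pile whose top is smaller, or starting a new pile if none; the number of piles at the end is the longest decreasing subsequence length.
3

4: new pile. tops = [4]
1: new pile. tops = [4, 1]
5: onto pile 1 (replacing 4). tops = [5, 1]
3: onto pile 2 (replacing 1). tops = [5, 3]
6: onto pile 1 (replacing 5). tops = [6, 3]
2: new pile. tops = [6, 3, 2]

3 piles, so the longest decreasing subsequence has length 3.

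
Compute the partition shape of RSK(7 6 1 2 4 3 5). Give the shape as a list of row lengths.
[4, 1, 1, 1]

Row-insert each entry into an empty tableau.

After inserting 7: P = [[7]].
After inserting 6: P = [[6], [7]].
After inserting 1: P = [[1], [6], [7]].
After inserting 2: P = [[1, 2], [6], [7]].
After inserting 4: P = [[1, 2, 4], [6], [7]].
After inserting 3: P = [[1, 2, 3], [4], [6], [7]].
After inserting 5: P = [[1, 2, 3, 5], [4], [6], [7]].

The final insertion tableau P = [[1, 2, 3, 5], [4], [6], [7]] has shape [4, 1, 1, 1].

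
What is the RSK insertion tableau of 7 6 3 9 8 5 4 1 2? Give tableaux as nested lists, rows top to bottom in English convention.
P = [[1, 2], [3, 4], [5, 8], [6, 9], [7]]

Insert 7: appended to row 1. P = [[7]].
Insert 6: 6 bumps 7 from row 1; 7 starts row 2. P = [[6], [7]].
Insert 3: 3 bumps 6 from row 1; 6 bumps 7 from row 2; 7 starts row 3. P = [[3], [6], [7]].
Insert 9: appended to row 1. P = [[3, 9], [6], [7]].
Insert 8: 8 bumps 9 from row 1; 9 appends to row 2. P = [[3, 8], [6, 9], [7]].
Insert 5: 5 bumps 8 from row 1; 8 bumps 9 from row 2; 9 appends to row 3. P = [[3, 5], [6, 8], [7, 9]].
Insert 4: 4 bumps 5 from row 1; 5 bumps 6 from row 2; 6 bumps 7 from row 3; 7 starts row 4. P = [[3, 4], [5, 8], [6, 9], [7]].
Insert 1: 1 bumps 3 from row 1; 3 bumps 5 from row 2; 5 bumps 6 from row 3; 6 bumps 7 from row 4; 7 starts row 5. P = [[1, 4], [3, 8], [5, 9], [6], [7]].
Insert 2: 2 bumps 4 from row 1; 4 bumps 8 from row 2; 8 bumps 9 from row 3; 9 appends to row 4. P = [[1, 2], [3, 4], [5, 8], [6, 9], [7]].

So P = [[1, 2], [3, 4], [5, 8], [6, 9], [7]].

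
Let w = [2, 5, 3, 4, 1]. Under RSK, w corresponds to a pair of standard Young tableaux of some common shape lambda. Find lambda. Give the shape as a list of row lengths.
RSK row insertion gives P = [[1, 3, 4], [2], [5]], which has shape [3, 1, 1].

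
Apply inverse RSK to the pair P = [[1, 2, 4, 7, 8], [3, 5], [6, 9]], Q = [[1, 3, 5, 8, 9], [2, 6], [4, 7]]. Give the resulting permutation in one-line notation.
Reverse RSK: for i = n, n-1, ..., 1, locate i in Q, remove the corresponding corner cell from P, and reverse-bump its entry up through P; the value ejected from row 1 is w(i).

So w = 6 1 3 2 9 5 4 7 8.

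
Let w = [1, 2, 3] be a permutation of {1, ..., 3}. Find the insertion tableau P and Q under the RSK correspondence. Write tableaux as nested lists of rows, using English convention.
P = [[1, 2, 3]], Q = [[1, 2, 3]]

Insert each entry of the permutation into P by Schensted row insertion, recording in Q the position of each new cell.

Insert 1: appended to row 1. P = [[1]].
Insert 2: appended to row 1. P = [[1, 2]].
Insert 3: appended to row 1. P = [[1, 2, 3]].

So P = [[1, 2, 3]], Q = [[1, 2, 3]].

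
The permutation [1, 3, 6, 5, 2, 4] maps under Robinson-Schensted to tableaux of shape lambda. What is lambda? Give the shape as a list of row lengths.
[3, 2, 1]

Row-insert each entry into an empty tableau.

After inserting 1: P = [[1]].
After inserting 3: P = [[1, 3]].
After inserting 6: P = [[1, 3, 6]].
After inserting 5: P = [[1, 3, 5], [6]].
After inserting 2: P = [[1, 2, 5], [3], [6]].
After inserting 4: P = [[1, 2, 4], [3, 5], [6]].

The final insertion tableau P = [[1, 2, 4], [3, 5], [6]] has shape [3, 2, 1].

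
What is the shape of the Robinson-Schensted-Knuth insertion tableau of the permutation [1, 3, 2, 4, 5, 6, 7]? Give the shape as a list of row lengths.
Row-insert each entry into an empty tableau.

After inserting 1: P = [[1]].
After inserting 3: P = [[1, 3]].
After inserting 2: P = [[1, 2], [3]].
After inserting 4: P = [[1, 2, 4], [3]].
After inserting 5: P = [[1, 2, 4, 5], [3]].
After inserting 6: P = [[1, 2, 4, 5, 6], [3]].
After inserting 7: P = [[1, 2, 4, 5, 6, 7], [3]].

The final insertion tableau P = [[1, 2, 4, 5, 6, 7], [3]] has shape [6, 1].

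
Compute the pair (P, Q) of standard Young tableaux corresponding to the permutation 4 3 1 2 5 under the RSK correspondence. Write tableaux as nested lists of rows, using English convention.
P = [[1, 2, 5], [3], [4]], Q = [[1, 4, 5], [2], [3]]

Insert each entry of the permutation into P by Schensted row insertion, recording in Q the position of each new cell.

Insert 4: appended to row 1. P = [[4]], Q = [[1]].
Insert 3: 3 bumps 4 from row 1; 4 starts row 2. P = [[3], [4]], Q = [[1], [2]].
Insert 1: 1 bumps 3 from row 1; 3 bumps 4 from row 2; 4 starts row 3. P = [[1], [3], [4]], Q = [[1], [2], [3]].
Insert 2: appended to row 1. P = [[1, 2], [3], [4]], Q = [[1, 4], [2], [3]].
Insert 5: appended to row 1. P = [[1, 2, 5], [3], [4]], Q = [[1, 4, 5], [2], [3]].

So P = [[1, 2, 5], [3], [4]], Q = [[1, 4, 5], [2], [3]].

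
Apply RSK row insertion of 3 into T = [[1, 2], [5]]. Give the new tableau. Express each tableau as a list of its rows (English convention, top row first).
3 is larger than every entry of row 1, so it is appended to row 1. The new tableau is [[1, 2, 3], [5]].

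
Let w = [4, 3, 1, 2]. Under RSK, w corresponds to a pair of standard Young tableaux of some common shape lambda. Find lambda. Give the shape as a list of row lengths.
[2, 1, 1]

Row-insert each entry into an empty tableau.

After inserting 4: P = [[4]].
After inserting 3: P = [[3], [4]].
After inserting 1: P = [[1], [3], [4]].
After inserting 2: P = [[1, 2], [3], [4]].

The final insertion tableau P = [[1, 2], [3], [4]] has shape [2, 1, 1].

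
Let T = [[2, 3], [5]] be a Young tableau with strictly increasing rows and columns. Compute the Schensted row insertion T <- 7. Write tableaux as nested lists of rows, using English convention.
7 is larger than every entry of row 1, so it is appended to row 1. The new tableau is [[2, 3, 7], [5]].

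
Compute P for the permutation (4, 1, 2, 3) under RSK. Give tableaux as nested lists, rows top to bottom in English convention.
Insert 4: appended to row 1. P = [[4]].
Insert 1: 1 bumps 4 from row 1; 4 starts row 2. P = [[1], [4]].
Insert 2: appended to row 1. P = [[1, 2], [4]].
Insert 3: appended to row 1. P = [[1, 2, 3], [4]].

So P = [[1, 2, 3], [4]].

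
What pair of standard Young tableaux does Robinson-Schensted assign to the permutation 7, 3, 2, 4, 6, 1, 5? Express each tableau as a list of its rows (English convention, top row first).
Insert each entry of the permutation into P by Schensted row insertion, recording in Q the position of each new cell.

Insert 7: appended to row 1. P = [[7]], Q = [[1]].
Insert 3: 3 bumps 7 from row 1; 7 starts row 2. P = [[3], [7]], Q = [[1], [2]].
Insert 2: 2 bumps 3 from row 1; 3 bumps 7 from row 2; 7 starts row 3. P = [[2], [3], [7]], Q = [[1], [2], [3]].
Insert 4: appended to row 1. P = [[2, 4], [3], [7]], Q = [[1, 4], [2], [3]].
Insert 6: appended to row 1. P = [[2, 4, 6], [3], [7]], Q = [[1, 4, 5], [2], [3]].
Insert 1: 1 bumps 2 from row 1; 2 bumps 3 from row 2; 3 bumps 7 from row 3; 7 starts row 4. P = [[1, 4, 6], [2], [3], [7]], Q = [[1, 4, 5], [2], [3], [6]].
Insert 5: 5 bumps 6 from row 1; 6 appends to row 2. P = [[1, 4, 5], [2, 6], [3], [7]], Q = [[1, 4, 5], [2, 7], [3], [6]].

So P = [[1, 4, 5], [2, 6], [3], [7]], Q = [[1, 4, 5], [2, 7], [3], [6]].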